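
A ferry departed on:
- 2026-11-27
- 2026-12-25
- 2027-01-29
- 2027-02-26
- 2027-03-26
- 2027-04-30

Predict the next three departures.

2027-05-28, 2027-06-25, 2027-07-30

All Fridays; the gaps (28, 35, 28, 28, 35) vary with month length.
This is the last Friday of each month.
Last Friday of May 2027: 2027-05-28.
June 2027 ends with Friday 2027-06-25.
Last Friday of July 2027: 2027-07-30.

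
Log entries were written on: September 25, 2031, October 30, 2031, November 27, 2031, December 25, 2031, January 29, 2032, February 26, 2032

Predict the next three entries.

These are Thursdays with 35, 28, 28, 35, 28-day gaps.
Each is the final Thursday of its month — October 30, 2031 is past the 28th, so '4th Thursday' doesn't fit.
March 2032 ends with Thursday March 25, 2032.
April 2032 ends with Thursday April 29, 2032.
May 2032 ends with Thursday May 27, 2032.

March 25, 2032; April 29, 2032; May 27, 2032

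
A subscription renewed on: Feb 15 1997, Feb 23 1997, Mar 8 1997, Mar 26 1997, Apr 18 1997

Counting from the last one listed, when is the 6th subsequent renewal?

Gaps: 8, 13, 18, 23 days — each gap is 5 larger than the previous one.
Next gap: 28 days. Apr 18 1997 + 28 days = May 16 1997.
Next gap: 33 days. May 16 1997 + 33 days = Jun 18 1997.
Next gap: 38 days. Jun 18 1997 + 38 days = Jul 26 1997.
Next gap: 43 days. Jul 26 1997 + 43 days = Sep 7 1997.
Next gap: 48 days. Sep 7 1997 + 48 days = Oct 25 1997.
Next gap: 53 days. Oct 25 1997 + 53 days = Dec 17 1997.

Dec 17 1997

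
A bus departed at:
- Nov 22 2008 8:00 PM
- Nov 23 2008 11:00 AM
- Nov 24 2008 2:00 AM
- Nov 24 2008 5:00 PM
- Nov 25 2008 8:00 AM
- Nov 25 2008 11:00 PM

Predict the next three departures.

Nov 26 2008 2:00 PM, Nov 27 2008 5:00 AM, Nov 27 2008 8:00 PM

Spacing: 15, 15, 15, 15, 15 h — constant 15 h.
Nov 25 2008 11:00 PM + 15 h = Nov 26 2008 2:00 PM.
Nov 26 2008 2:00 PM + 15 h = Nov 27 2008 5:00 AM.
Nov 27 2008 5:00 AM + 15 h = Nov 27 2008 8:00 PM.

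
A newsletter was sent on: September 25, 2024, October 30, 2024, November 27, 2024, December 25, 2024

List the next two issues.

January 29, 2025; February 26, 2025

All Wednesdays; the gaps (35, 28, 28) vary with month length.
This is the last Wednesday of each month.
Last Wednesday of January 2025: January 29, 2025.
February 2025 ends with Wednesday February 26, 2025.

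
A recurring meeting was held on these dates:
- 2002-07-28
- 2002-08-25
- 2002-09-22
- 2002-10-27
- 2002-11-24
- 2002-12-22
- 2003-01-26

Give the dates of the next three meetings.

2003-02-23, 2003-03-23, 2003-04-27

Gaps: 28, 28, 35, 28, 28, 35 days — a mix of 28 and 35. Every date is a Sunday.
Each is the 4th Sunday of its month.
4th Sunday of February 2003: 2003-02-23.
4th Sunday of March 2003: 2003-03-23.
4th Sunday of April 2003: 2003-04-27.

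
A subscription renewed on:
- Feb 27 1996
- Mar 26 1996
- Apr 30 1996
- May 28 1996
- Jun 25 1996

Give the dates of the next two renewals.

Every date is a Tuesday; gaps 28, 35, 28, 28 days.
Each is the last Tuesday of its month (at least one falls on the 29th or later, ruling out '4th Tuesday').
Last Tuesday of July 1996: Jul 30 1996.
August 1996 ends with Tuesday Aug 27 1996.

Jul 30 1996, Aug 27 1996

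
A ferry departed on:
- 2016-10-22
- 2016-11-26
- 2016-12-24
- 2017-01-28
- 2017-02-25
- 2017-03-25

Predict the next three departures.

2017-04-22, 2017-05-27, 2017-06-24

Gaps: 35, 28, 35, 28, 28 days — a mix of 28 and 35. Every date is a Saturday.
Each is the 4th Saturday of its month.
April 2017 — 4th Saturday is 2017-04-22.
4th Saturday of May 2017: 2017-05-27.
June 2017 — 4th Saturday is 2017-06-24.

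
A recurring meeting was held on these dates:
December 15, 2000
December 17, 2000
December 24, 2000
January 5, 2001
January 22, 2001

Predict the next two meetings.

The spacing grows by 5 each time: 2, 7, 12, 17 days.
Next gap: 22 days. January 22, 2001 + 22 days = February 13, 2001.
Next gap: 27 days. February 13, 2001 + 27 days = March 12, 2001.

February 13, 2001; March 12, 2001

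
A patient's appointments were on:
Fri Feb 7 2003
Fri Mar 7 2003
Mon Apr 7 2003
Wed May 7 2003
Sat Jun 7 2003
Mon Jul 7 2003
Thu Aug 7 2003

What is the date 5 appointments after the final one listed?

Wed Jan 7 2004

The day-of-month is always 7 (28, 31, 30, 31, 30, 31 days between events).
So this recurs on the 7th of each month.
September 2003: Sun Sep 7 2003.
Next: October 2003 → Tue Oct 7 2003.
November 2003: Fri Nov 7 2003.
Next: December 2003 → Sun Dec 7 2003.
Next: January 2004 → Wed Jan 7 2004.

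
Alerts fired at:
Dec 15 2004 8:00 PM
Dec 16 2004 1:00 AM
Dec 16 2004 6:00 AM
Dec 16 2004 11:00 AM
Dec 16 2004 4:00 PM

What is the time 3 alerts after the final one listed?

Dec 17 2004 7:00 AM

The interval is a steady 5 hours (5, 5, 5, 5).
Dec 16 2004 4:00 PM + 5 h = Dec 16 2004 9:00 PM.
Dec 16 2004 9:00 PM + 5 h = Dec 17 2004 2:00 AM.
Dec 17 2004 2:00 AM + 5 h = Dec 17 2004 7:00 AM.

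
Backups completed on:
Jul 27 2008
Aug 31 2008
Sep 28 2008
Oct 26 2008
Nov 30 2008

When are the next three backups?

Dec 28 2008, Jan 25 2009, Feb 22 2009

All Sundays; the gaps (35, 28, 28, 35) vary with month length.
This is the last Sunday of each month.
December 2008 ends with Sunday Dec 28 2008.
January 2009 ends with Sunday Jan 25 2009.
Last Sunday of February 2009: Feb 22 2009.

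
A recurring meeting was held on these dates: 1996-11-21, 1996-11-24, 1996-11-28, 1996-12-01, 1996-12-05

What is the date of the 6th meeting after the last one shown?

The gap pattern 3, 4, 3, 4 repeats every 2 events.
These are the Thursdays and Sundays of each week.
Next Sunday: 1996-12-08.
The following Thursday is 1996-12-12.
The following Sunday is 1996-12-15.
The following Thursday is 1996-12-19.
Next Sunday: 1996-12-22.
Next Thursday: 1996-12-26.

1996-12-26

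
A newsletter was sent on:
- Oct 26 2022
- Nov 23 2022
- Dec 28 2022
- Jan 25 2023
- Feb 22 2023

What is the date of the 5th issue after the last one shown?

Jul 26 2023

Gaps: 28, 35, 28, 28 days — a mix of 28 and 35. Every date is a Wednesday.
Each is the 4th Wednesday of its month.
March 2023 — 4th Wednesday is Mar 22 2023.
4th Wednesday of April 2023: Apr 26 2023.
May 2023 — 4th Wednesday is May 24 2023.
June 2023 — 4th Wednesday is Jun 28 2023.
4th Wednesday of July 2023: Jul 26 2023.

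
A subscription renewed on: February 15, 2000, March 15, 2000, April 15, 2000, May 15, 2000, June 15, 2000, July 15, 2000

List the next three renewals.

August 15, 2000; September 15, 2000; October 15, 2000

Gaps: 29, 31, 30, 31, 30 days — not constant. Every event is on the 15th of the month.
Pattern: the 15th of each month.
Next: August 2000 → August 15, 2000.
Next: September 2000 → September 15, 2000.
October 2000: October 15, 2000.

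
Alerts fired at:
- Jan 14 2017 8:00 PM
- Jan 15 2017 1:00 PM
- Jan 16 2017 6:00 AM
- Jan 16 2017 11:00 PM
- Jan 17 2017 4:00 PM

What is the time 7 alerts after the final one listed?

Jan 22 2017 3:00 PM

Spacing: 17, 17, 17, 17 h — constant 17 h.
Jan 17 2017 4:00 PM + 17 h = Jan 18 2017 9:00 AM.
Jan 18 2017 9:00 AM + 17 h = Jan 19 2017 2:00 AM.
Jan 19 2017 2:00 AM + 17 h = Jan 19 2017 7:00 PM.
Jan 19 2017 7:00 PM + 17 h = Jan 20 2017 12:00 PM.
Jan 20 2017 12:00 PM + 17 h = Jan 21 2017 5:00 AM.
Jan 21 2017 5:00 AM + 17 h = Jan 21 2017 10:00 PM.
Jan 21 2017 10:00 PM + 17 h = Jan 22 2017 3:00 PM.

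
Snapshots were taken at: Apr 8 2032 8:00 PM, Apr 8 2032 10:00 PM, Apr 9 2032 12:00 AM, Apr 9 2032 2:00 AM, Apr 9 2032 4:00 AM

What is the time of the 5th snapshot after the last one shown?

Apr 9 2032 2:00 PM

The interval is a steady 2 hours (2, 2, 2, 2).
Apr 9 2032 4:00 AM + 2 h = Apr 9 2032 6:00 AM.
Apr 9 2032 6:00 AM + 2 h = Apr 9 2032 8:00 AM.
Apr 9 2032 8:00 AM + 2 h = Apr 9 2032 10:00 AM.
Apr 9 2032 10:00 AM + 2 h = Apr 9 2032 12:00 PM.
Apr 9 2032 12:00 PM + 2 h = Apr 9 2032 2:00 PM.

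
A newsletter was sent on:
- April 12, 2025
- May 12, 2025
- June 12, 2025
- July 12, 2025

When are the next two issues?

Gaps: 30, 31, 30 days — not constant. Every event is on the 12th of the month.
Pattern: the 12th of each month.
August 2025: August 12, 2025.
Next: September 2025 → September 12, 2025.

August 12, 2025; September 12, 2025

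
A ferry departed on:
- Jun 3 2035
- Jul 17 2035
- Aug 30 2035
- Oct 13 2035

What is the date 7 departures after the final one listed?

Aug 16 2036

The spacing is 44, 44, 44 days — always 44 days.
Oct 13 2035 + 44 days = Nov 26 2035.
Nov 26 2035 + 44 days = Jan 9 2036.
Jan 9 2036 + 44 days = Feb 22 2036.
Feb 22 2036 + 44 days = Apr 6 2036.
Apr 6 2036 + 44 days = May 20 2036.
May 20 2036 + 44 days = Jul 3 2036.
Jul 3 2036 + 44 days = Aug 16 2036.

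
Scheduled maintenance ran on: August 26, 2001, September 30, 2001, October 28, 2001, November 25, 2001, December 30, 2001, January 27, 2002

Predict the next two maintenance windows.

February 24, 2002; March 31, 2002

These are Sundays with 35, 28, 28, 35, 28-day gaps.
Each is the final Sunday of its month — September 30, 2001 is past the 28th, so '4th Sunday' doesn't fit.
February 2002 ends with Sunday February 24, 2002.
Last Sunday of March 2002: March 31, 2002.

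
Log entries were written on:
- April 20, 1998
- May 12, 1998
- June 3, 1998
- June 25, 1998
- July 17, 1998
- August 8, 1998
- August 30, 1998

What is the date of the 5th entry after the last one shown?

December 18, 1998

Gaps between consecutive events: 22, 22, 22, 22, 22, 22 days — a constant 22-day interval.
August 30, 1998 + 22 days = September 21, 1998.
September 21, 1998 + 22 days = October 13, 1998.
October 13, 1998 + 22 days = November 4, 1998.
November 4, 1998 + 22 days = November 26, 1998.
November 26, 1998 + 22 days = December 18, 1998.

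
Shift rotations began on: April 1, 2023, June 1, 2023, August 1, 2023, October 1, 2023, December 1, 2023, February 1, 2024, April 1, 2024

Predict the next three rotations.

June 1, 2024; August 1, 2024; October 1, 2024

Each date is the 1st; the gaps (61, 61, 61, 61, 62, 60) track the month lengths.
The rule is the 1st of every 2 months.
Next: June 2024 → June 1, 2024.
August 2024: August 1, 2024.
Next: October 2024 → October 1, 2024.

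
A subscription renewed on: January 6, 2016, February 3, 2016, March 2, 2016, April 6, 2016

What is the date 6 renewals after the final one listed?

October 5, 2016

Gaps: 28, 28, 35 days — a mix of 28 and 35. Every date is a Wednesday.
Each is the 1st Wednesday of its month.
1st Wednesday of May 2016: May 4, 2016.
1st Wednesday of June 2016: June 1, 2016.
July 2016 — 1st Wednesday is July 6, 2016.
1st Wednesday of August 2016: August 3, 2016.
1st Wednesday of September 2016: September 7, 2016.
1st Wednesday of October 2016: October 5, 2016.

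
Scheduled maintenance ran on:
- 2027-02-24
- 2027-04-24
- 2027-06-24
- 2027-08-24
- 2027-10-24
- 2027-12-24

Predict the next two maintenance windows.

The day-of-month is always 24 (59, 61, 61, 61, 61 days between events).
So this recurs on the 24th of every 2 months.
February 2028: 2028-02-24.
Next: April 2028 → 2028-04-24.

2028-02-24, 2028-04-24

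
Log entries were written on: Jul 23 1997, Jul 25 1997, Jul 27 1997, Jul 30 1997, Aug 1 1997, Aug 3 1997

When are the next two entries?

Aug 6 1997, Aug 8 1997

Every event lands on a Wednesday or Friday or Sunday (gaps cycle 2, 2, 3, 2, 2).
So the schedule is: every Wednesday, Friday and Sunday.
Next Wednesday: Aug 6 1997.
Next Friday: Aug 8 1997.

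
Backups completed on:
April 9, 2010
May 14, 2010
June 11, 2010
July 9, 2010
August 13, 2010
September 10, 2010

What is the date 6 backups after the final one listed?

Gaps: 35, 28, 28, 35, 28 days — a mix of 28 and 35. Every date is a Friday.
Each is the 2nd Friday of its month.
2nd Friday of October 2010: October 8, 2010.
2nd Friday of November 2010: November 12, 2010.
2nd Friday of December 2010: December 10, 2010.
2nd Friday of January 2011: January 14, 2011.
2nd Friday of February 2011: February 11, 2011.
2nd Friday of March 2011: March 11, 2011.

March 11, 2011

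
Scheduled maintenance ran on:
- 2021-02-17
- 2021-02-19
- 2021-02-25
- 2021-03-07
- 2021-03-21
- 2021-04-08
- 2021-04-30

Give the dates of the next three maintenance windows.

Gaps: 2, 6, 10, 14, 18, 22 days — each gap is 4 larger than the previous one.
Next gap: 26 days. 2021-04-30 + 26 days = 2021-05-26.
Next gap: 30 days. 2021-05-26 + 30 days = 2021-06-25.
Next gap: 34 days. 2021-06-25 + 34 days = 2021-07-29.

2021-05-26, 2021-06-25, 2021-07-29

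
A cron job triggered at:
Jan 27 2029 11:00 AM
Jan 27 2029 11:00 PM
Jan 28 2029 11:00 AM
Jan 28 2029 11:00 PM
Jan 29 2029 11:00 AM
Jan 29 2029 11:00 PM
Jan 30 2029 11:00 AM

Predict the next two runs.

The interval is a steady 12 hours (12, 12, 12, 12, 12, 12).
Jan 30 2029 11:00 AM + 12 h = Jan 30 2029 11:00 PM.
Jan 30 2029 11:00 PM + 12 h = Jan 31 2029 11:00 AM.

Jan 30 2029 11:00 PM, Jan 31 2029 11:00 AM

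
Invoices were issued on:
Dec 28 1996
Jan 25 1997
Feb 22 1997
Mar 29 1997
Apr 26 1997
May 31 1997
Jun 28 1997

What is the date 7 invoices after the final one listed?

Jan 31 1998

Every date is a Saturday; gaps 28, 28, 35, 28, 35, 28 days.
Each is the last Saturday of its month (at least one falls on the 29th or later, ruling out '4th Saturday').
July 1997 ends with Saturday Jul 26 1997.
August 1997 ends with Saturday Aug 30 1997.
Last Saturday of September 1997: Sep 27 1997.
October 1997 ends with Saturday Oct 25 1997.
Last Saturday of November 1997: Nov 29 1997.
Last Saturday of December 1997: Dec 27 1997.
January 1998 ends with Saturday Jan 31 1998.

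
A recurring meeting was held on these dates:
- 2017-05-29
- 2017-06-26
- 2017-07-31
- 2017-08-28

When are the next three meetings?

2017-09-25, 2017-10-30, 2017-11-27

Every date is a Monday; gaps 28, 35, 28 days.
Each is the last Monday of its month (at least one falls on the 29th or later, ruling out '4th Monday').
September 2017 ends with Monday 2017-09-25.
Last Monday of October 2017: 2017-10-30.
November 2017 ends with Monday 2017-11-27.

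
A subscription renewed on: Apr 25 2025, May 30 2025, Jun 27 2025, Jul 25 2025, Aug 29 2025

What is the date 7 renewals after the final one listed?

Mar 27 2026

All Fridays; the gaps (35, 28, 28, 35) vary with month length.
This is the last Friday of each month.
September 2025 ends with Friday Sep 26 2025.
October 2025 ends with Friday Oct 31 2025.
November 2025 ends with Friday Nov 28 2025.
December 2025 ends with Friday Dec 26 2025.
January 2026 ends with Friday Jan 30 2026.
Last Friday of February 2026: Feb 27 2026.
March 2026 ends with Friday Mar 27 2026.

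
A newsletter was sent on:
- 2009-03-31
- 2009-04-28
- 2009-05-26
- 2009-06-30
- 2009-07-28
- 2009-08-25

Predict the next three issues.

2009-09-29, 2009-10-27, 2009-11-24

All Tuesdays; the gaps (28, 28, 35, 28, 28) vary with month length.
This is the last Tuesday of each month.
Last Tuesday of September 2009: 2009-09-29.
Last Tuesday of October 2009: 2009-10-27.
Last Tuesday of November 2009: 2009-11-24.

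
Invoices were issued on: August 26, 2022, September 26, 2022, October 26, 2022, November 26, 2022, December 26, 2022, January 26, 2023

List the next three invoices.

February 26, 2023; March 26, 2023; April 26, 2023

Each date is the 26th; the gaps (31, 30, 31, 30, 31) track the month lengths.
The rule is the 26th of each month.
February 2023: February 26, 2023.
Next: March 2023 → March 26, 2023.
April 2023: April 26, 2023.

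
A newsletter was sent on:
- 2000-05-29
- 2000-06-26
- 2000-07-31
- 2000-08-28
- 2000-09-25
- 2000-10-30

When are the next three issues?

These are Mondays with 28, 35, 28, 28, 35-day gaps.
Each is the final Monday of its month — 2000-05-29 is past the 28th, so '4th Monday' doesn't fit.
Last Monday of November 2000: 2000-11-27.
December 2000 ends with Monday 2000-12-25.
January 2001 ends with Monday 2001-01-29.

2000-11-27, 2000-12-25, 2001-01-29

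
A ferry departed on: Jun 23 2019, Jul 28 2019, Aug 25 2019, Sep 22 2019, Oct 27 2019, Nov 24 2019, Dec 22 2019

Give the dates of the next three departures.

Gaps: 35, 28, 28, 35, 28, 28 days — a mix of 28 and 35. Every date is a Sunday.
Each is the 4th Sunday of its month.
January 2020 — 4th Sunday is Jan 26 2020.
4th Sunday of February 2020: Feb 23 2020.
March 2020 — 4th Sunday is Mar 22 2020.

Jan 26 2020, Feb 23 2020, Mar 22 2020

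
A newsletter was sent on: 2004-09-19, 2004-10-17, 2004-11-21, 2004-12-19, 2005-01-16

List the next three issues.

All dates are Sundays, 28, 35, 28, 28 days apart.
Specifically, the 3rd Sunday of each month.
3rd Sunday of February 2005: 2005-02-20.
March 2005 — 3rd Sunday is 2005-03-20.
April 2005 — 3rd Sunday is 2005-04-17.

2005-02-20, 2005-03-20, 2005-04-17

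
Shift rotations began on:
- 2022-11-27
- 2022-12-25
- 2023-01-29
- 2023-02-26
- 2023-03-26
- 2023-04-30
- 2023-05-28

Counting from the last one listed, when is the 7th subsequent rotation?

2023-12-31

All Sundays; the gaps (28, 35, 28, 28, 35, 28) vary with month length.
This is the last Sunday of each month.
June 2023 ends with Sunday 2023-06-25.
July 2023 ends with Sunday 2023-07-30.
Last Sunday of August 2023: 2023-08-27.
Last Sunday of September 2023: 2023-09-24.
October 2023 ends with Sunday 2023-10-29.
November 2023 ends with Sunday 2023-11-26.
Last Sunday of December 2023: 2023-12-31.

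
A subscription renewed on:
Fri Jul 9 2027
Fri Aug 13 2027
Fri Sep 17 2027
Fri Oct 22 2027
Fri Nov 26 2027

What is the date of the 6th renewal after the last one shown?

Fri Jun 23 2028

Every event comes 35 days after the last (35, 35, 35, 35).
Fri Nov 26 2027 + 35 days = Fri Dec 31 2027.
Fri Dec 31 2027 + 35 days = Fri Feb 4 2028.
Fri Feb 4 2028 + 35 days = Fri Mar 10 2028.
Fri Mar 10 2028 + 35 days = Fri Apr 14 2028.
Fri Apr 14 2028 + 35 days = Fri May 19 2028.
Fri May 19 2028 + 35 days = Fri Jun 23 2028.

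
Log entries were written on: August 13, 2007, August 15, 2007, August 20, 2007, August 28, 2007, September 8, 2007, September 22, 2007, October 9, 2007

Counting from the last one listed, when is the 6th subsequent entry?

March 22, 2008

Gaps: 2, 5, 8, 11, 14, 17 days — each gap is 3 larger than the previous one.
Next gap: 20 days. October 9, 2007 + 20 days = October 29, 2007.
Next gap: 23 days. October 29, 2007 + 23 days = November 21, 2007.
Next gap: 26 days. November 21, 2007 + 26 days = December 17, 2007.
Next gap: 29 days. December 17, 2007 + 29 days = January 15, 2008.
Next gap: 32 days. January 15, 2008 + 32 days = February 16, 2008.
Next gap: 35 days. February 16, 2008 + 35 days = March 22, 2008.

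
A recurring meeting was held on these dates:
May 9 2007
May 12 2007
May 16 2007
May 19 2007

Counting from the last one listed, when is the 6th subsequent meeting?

The gap pattern 3, 4, 3 repeats every 2 events.
These are the Wednesdays and Saturdays of each week.
The following Wednesday is May 23 2007.
Next Saturday: May 26 2007.
The following Wednesday is May 30 2007.
The following Saturday is Jun 2 2007.
The following Wednesday is Jun 6 2007.
The following Saturday is Jun 9 2007.

Jun 9 2007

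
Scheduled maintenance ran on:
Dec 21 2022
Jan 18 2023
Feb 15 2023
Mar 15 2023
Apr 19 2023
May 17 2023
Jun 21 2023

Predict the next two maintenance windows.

All dates are Wednesdays, 28, 28, 28, 35, 28, 35 days apart.
Specifically, the 3rd Wednesday of each month.
3rd Wednesday of July 2023: Jul 19 2023.
August 2023 — 3rd Wednesday is Aug 16 2023.

Jul 19 2023, Aug 16 2023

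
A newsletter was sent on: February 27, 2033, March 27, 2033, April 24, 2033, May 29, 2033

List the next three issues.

June 26, 2033; July 31, 2033; August 28, 2033

Every date is a Sunday; gaps 28, 28, 35 days.
Each is the last Sunday of its month (at least one falls on the 29th or later, ruling out '4th Sunday').
Last Sunday of June 2033: June 26, 2033.
Last Sunday of July 2033: July 31, 2033.
August 2033 ends with Sunday August 28, 2033.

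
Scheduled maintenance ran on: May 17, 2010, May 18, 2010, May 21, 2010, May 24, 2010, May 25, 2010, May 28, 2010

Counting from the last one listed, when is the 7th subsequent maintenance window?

June 14, 2010

Every event lands on a Monday or Tuesday or Friday (gaps cycle 1, 3, 3, 1, 3).
So the schedule is: every Monday, Tuesday and Friday.
Next Monday: May 31, 2010.
Next Tuesday: June 1, 2010.
The following Friday is June 4, 2010.
Next Monday: June 7, 2010.
Next Tuesday: June 8, 2010.
Next Friday: June 11, 2010.
The following Monday is June 14, 2010.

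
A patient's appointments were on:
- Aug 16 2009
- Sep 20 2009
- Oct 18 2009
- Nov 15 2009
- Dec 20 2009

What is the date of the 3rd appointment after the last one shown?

All dates are Sundays, 35, 28, 28, 35 days apart.
Specifically, the 3rd Sunday of each month.
3rd Sunday of January 2010: Jan 17 2010.
3rd Sunday of February 2010: Feb 21 2010.
March 2010 — 3rd Sunday is Mar 21 2010.

Mar 21 2010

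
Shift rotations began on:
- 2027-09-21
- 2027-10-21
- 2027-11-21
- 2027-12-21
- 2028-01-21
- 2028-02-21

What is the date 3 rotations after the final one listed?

2028-05-21

Gaps: 30, 31, 30, 31, 31 days — not constant. Every event is on the 21st of the month.
Pattern: the 21st of each month.
Next: March 2028 → 2028-03-21.
Next: April 2028 → 2028-04-21.
Next: May 2028 → 2028-05-21.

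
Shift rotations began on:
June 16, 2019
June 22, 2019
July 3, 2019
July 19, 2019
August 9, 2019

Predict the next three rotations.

Gaps: 6, 11, 16, 21 days — each gap is 5 larger than the previous one.
Next gap: 26 days. August 9, 2019 + 26 days = September 4, 2019.
Next gap: 31 days. September 4, 2019 + 31 days = October 5, 2019.
Next gap: 36 days. October 5, 2019 + 36 days = November 10, 2019.

September 4, 2019; October 5, 2019; November 10, 2019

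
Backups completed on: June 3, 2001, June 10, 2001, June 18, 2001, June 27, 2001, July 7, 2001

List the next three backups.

Intervals are 7, 8, 9, 10 days — an arithmetic progression with common difference 1.
Next gap: 11 days. July 7, 2001 + 11 days = July 18, 2001.
Next gap: 12 days. July 18, 2001 + 12 days = July 30, 2001.
Next gap: 13 days. July 30, 2001 + 13 days = August 12, 2001.

July 18, 2001; July 30, 2001; August 12, 2001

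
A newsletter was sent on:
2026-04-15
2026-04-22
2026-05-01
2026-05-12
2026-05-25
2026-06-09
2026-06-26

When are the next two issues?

The spacing grows by 2 each time: 7, 9, 11, 13, 15, 17 days.
Next gap: 19 days. 2026-06-26 + 19 days = 2026-07-15.
Next gap: 21 days. 2026-07-15 + 21 days = 2026-08-05.

2026-07-15, 2026-08-05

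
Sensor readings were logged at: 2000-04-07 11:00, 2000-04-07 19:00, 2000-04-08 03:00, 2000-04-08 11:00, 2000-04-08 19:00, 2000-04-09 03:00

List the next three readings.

Gaps: 8, 8, 8, 8, 8 hours — each event is 8 hours after the previous one.
2000-04-09 03:00 + 8 h = 2000-04-09 11:00.
2000-04-09 11:00 + 8 h = 2000-04-09 19:00.
2000-04-09 19:00 + 8 h = 2000-04-10 03:00.

2000-04-09 11:00, 2000-04-09 19:00, 2000-04-10 03:00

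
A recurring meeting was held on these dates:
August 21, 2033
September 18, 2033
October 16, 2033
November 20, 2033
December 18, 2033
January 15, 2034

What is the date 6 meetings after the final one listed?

July 16, 2034

Gaps: 28, 28, 35, 28, 28 days — a mix of 28 and 35. Every date is a Sunday.
Each is the 3rd Sunday of its month.
3rd Sunday of February 2034: February 19, 2034.
3rd Sunday of March 2034: March 19, 2034.
3rd Sunday of April 2034: April 16, 2034.
May 2034 — 3rd Sunday is May 21, 2034.
3rd Sunday of June 2034: June 18, 2034.
3rd Sunday of July 2034: July 16, 2034.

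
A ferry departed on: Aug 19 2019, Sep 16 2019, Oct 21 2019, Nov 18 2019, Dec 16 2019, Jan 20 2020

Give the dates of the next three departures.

Feb 17 2020, Mar 16 2020, Apr 20 2020

These are Mondays at 28- or 35-day spacing (28, 35, 28, 28, 35).
The pattern: 3rd Monday of the month.
February 2020 — 3rd Monday is Feb 17 2020.
March 2020 — 3rd Monday is Mar 16 2020.
3rd Monday of April 2020: Apr 20 2020.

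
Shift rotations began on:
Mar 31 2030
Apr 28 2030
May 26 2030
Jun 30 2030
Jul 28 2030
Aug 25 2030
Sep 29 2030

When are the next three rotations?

Every date is a Sunday; gaps 28, 28, 35, 28, 28, 35 days.
Each is the last Sunday of its month (at least one falls on the 29th or later, ruling out '4th Sunday').
Last Sunday of October 2030: Oct 27 2030.
Last Sunday of November 2030: Nov 24 2030.
Last Sunday of December 2030: Dec 29 2030.

Oct 27 2030, Nov 24 2030, Dec 29 2030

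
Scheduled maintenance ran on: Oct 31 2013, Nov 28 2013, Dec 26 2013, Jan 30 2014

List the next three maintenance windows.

Feb 27 2014, Mar 27 2014, Apr 24 2014

All Thursdays; the gaps (28, 28, 35) vary with month length.
This is the last Thursday of each month.
Last Thursday of February 2014: Feb 27 2014.
Last Thursday of March 2014: Mar 27 2014.
Last Thursday of April 2014: Apr 24 2014.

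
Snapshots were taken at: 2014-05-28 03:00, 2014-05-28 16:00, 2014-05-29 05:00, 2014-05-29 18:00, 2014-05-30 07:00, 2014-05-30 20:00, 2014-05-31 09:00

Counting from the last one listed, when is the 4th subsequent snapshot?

Spacing: 13, 13, 13, 13, 13, 13 h — constant 13 h.
2014-05-31 09:00 + 13 h = 2014-05-31 22:00.
2014-05-31 22:00 + 13 h = 2014-06-01 11:00.
2014-06-01 11:00 + 13 h = 2014-06-02 00:00.
2014-06-02 00:00 + 13 h = 2014-06-02 13:00.

2014-06-02 13:00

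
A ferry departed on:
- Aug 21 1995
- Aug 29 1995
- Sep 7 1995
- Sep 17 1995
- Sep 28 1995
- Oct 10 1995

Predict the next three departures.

Oct 23 1995, Nov 6 1995, Nov 21 1995

Intervals are 8, 9, 10, 11, 12 days — an arithmetic progression with common difference 1.
Next gap: 13 days. Oct 10 1995 + 13 days = Oct 23 1995.
Next gap: 14 days. Oct 23 1995 + 14 days = Nov 6 1995.
Next gap: 15 days. Nov 6 1995 + 15 days = Nov 21 1995.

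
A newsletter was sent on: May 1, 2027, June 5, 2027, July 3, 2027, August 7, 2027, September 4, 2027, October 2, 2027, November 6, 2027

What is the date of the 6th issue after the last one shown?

May 6, 2028

All dates are Saturdays, 35, 28, 35, 28, 28, 35 days apart.
Specifically, the 1st Saturday of each month.
1st Saturday of December 2027: December 4, 2027.
January 2028 — 1st Saturday is January 1, 2028.
February 2028 — 1st Saturday is February 5, 2028.
1st Saturday of March 2028: March 4, 2028.
April 2028 — 1st Saturday is April 1, 2028.
1st Saturday of May 2028: May 6, 2028.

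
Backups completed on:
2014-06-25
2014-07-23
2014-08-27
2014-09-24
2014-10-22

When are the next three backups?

Gaps: 28, 35, 28, 28 days — a mix of 28 and 35. Every date is a Wednesday.
Each is the 4th Wednesday of its month.
November 2014 — 4th Wednesday is 2014-11-26.
December 2014 — 4th Wednesday is 2014-12-24.
January 2015 — 4th Wednesday is 2015-01-28.

2014-11-26, 2014-12-24, 2015-01-28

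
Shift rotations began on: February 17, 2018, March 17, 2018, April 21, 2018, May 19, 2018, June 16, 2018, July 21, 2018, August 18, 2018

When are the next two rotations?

All dates are Saturdays, 28, 35, 28, 28, 35, 28 days apart.
Specifically, the 3rd Saturday of each month.
September 2018 — 3rd Saturday is September 15, 2018.
3rd Saturday of October 2018: October 20, 2018.

September 15, 2018; October 20, 2018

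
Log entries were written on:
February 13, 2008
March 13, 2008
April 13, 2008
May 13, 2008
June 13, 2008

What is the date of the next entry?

Each date is the 13th; the gaps (29, 31, 30, 31) track the month lengths.
The rule is the 13th of each month.
July 2008: July 13, 2008.

July 13, 2008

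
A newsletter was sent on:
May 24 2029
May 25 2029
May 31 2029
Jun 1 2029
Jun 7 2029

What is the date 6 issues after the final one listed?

Jun 28 2029

The gap pattern 1, 6, 1, 6 repeats every 2 events.
These are the Thursdays and Fridays of each week.
The following Friday is Jun 8 2029.
The following Thursday is Jun 14 2029.
Next Friday: Jun 15 2029.
The following Thursday is Jun 21 2029.
The following Friday is Jun 22 2029.
Next Thursday: Jun 28 2029.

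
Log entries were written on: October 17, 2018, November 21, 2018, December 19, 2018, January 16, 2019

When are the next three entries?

February 20, 2019; March 20, 2019; April 17, 2019

These are Wednesdays at 28- or 35-day spacing (35, 28, 28).
The pattern: 3rd Wednesday of the month.
February 2019 — 3rd Wednesday is February 20, 2019.
3rd Wednesday of March 2019: March 20, 2019.
April 2019 — 3rd Wednesday is April 17, 2019.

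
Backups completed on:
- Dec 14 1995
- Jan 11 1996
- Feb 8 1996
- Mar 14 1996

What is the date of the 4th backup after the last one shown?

Jul 11 1996

These are Thursdays at 28- or 35-day spacing (28, 28, 35).
The pattern: 2nd Thursday of the month.
2nd Thursday of April 1996: Apr 11 1996.
2nd Thursday of May 1996: May 9 1996.
June 1996 — 2nd Thursday is Jun 13 1996.
July 1996 — 2nd Thursday is Jul 11 1996.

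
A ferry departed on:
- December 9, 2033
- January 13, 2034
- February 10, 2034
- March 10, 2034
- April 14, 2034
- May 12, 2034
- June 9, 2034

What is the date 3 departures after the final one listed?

September 8, 2034

All dates are Fridays, 35, 28, 28, 35, 28, 28 days apart.
Specifically, the 2nd Friday of each month.
July 2034 — 2nd Friday is July 14, 2034.
August 2034 — 2nd Friday is August 11, 2034.
2nd Friday of September 2034: September 8, 2034.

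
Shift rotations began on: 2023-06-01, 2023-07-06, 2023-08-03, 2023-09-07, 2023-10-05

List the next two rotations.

2023-11-02, 2023-12-07

All dates are Thursdays, 35, 28, 35, 28 days apart.
Specifically, the 1st Thursday of each month.
November 2023 — 1st Thursday is 2023-11-02.
December 2023 — 1st Thursday is 2023-12-07.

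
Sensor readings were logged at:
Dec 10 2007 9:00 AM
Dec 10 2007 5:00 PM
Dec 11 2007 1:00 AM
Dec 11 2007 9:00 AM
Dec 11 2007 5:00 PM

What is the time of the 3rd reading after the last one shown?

Spacing: 8, 8, 8, 8 h — constant 8 h.
Dec 11 2007 5:00 PM + 8 h = Dec 12 2007 1:00 AM.
Dec 12 2007 1:00 AM + 8 h = Dec 12 2007 9:00 AM.
Dec 12 2007 9:00 AM + 8 h = Dec 12 2007 5:00 PM.

Dec 12 2007 5:00 PM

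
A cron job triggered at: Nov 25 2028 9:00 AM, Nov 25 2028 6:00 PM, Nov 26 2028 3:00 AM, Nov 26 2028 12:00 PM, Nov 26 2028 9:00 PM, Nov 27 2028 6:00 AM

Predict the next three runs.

Nov 27 2028 3:00 PM, Nov 28 2028 12:00 AM, Nov 28 2028 9:00 AM

Gaps: 9, 9, 9, 9, 9 hours — each event is 9 hours after the previous one.
Nov 27 2028 6:00 AM + 9 h = Nov 27 2028 3:00 PM.
Nov 27 2028 3:00 PM + 9 h = Nov 28 2028 12:00 AM.
Nov 28 2028 12:00 AM + 9 h = Nov 28 2028 9:00 AM.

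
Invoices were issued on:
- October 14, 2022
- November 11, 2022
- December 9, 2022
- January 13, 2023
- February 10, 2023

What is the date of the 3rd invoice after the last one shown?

May 12, 2023

All dates are Fridays, 28, 28, 35, 28 days apart.
Specifically, the 2nd Friday of each month.
March 2023 — 2nd Friday is March 10, 2023.
April 2023 — 2nd Friday is April 14, 2023.
May 2023 — 2nd Friday is May 12, 2023.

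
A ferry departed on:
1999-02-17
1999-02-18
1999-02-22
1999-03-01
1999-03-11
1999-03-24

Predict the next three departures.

1999-04-09, 1999-04-28, 1999-05-20

The spacing grows by 3 each time: 1, 4, 7, 10, 13 days.
Next gap: 16 days. 1999-03-24 + 16 days = 1999-04-09.
Next gap: 19 days. 1999-04-09 + 19 days = 1999-04-28.
Next gap: 22 days. 1999-04-28 + 22 days = 1999-05-20.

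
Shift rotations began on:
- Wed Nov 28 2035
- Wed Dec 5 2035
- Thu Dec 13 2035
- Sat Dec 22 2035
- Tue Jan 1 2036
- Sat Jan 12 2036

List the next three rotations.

Thu Jan 24 2036, Wed Feb 6 2036, Wed Feb 20 2036

Intervals are 7, 8, 9, 10, 11 days — an arithmetic progression with common difference 1.
Next gap: 12 days. Sat Jan 12 2036 + 12 days = Thu Jan 24 2036.
Next gap: 13 days. Thu Jan 24 2036 + 13 days = Wed Feb 6 2036.
Next gap: 14 days. Wed Feb 6 2036 + 14 days = Wed Feb 20 2036.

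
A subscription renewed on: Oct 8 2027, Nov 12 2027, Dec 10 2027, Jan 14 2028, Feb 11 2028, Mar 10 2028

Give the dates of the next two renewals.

Apr 14 2028, May 12 2028

Gaps: 35, 28, 35, 28, 28 days — a mix of 28 and 35. Every date is a Friday.
Each is the 2nd Friday of its month.
2nd Friday of April 2028: Apr 14 2028.
May 2028 — 2nd Friday is May 12 2028.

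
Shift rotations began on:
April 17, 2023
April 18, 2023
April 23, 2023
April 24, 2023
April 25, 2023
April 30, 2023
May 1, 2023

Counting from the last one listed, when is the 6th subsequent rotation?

May 15, 2023

Every event lands on a Monday or Tuesday or Sunday (gaps cycle 1, 5, 1, 1, 5, 1).
So the schedule is: every Monday, Tuesday and Sunday.
Next Tuesday: May 2, 2023.
Next Sunday: May 7, 2023.
Next Monday: May 8, 2023.
The following Tuesday is May 9, 2023.
The following Sunday is May 14, 2023.
Next Monday: May 15, 2023.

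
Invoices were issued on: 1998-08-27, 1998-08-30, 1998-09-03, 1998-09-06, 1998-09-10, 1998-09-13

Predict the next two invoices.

Every event lands on a Thursday or Sunday (gaps cycle 3, 4, 3, 4, 3).
So the schedule is: every Thursday and Sunday.
The following Thursday is 1998-09-17.
The following Sunday is 1998-09-20.

1998-09-17, 1998-09-20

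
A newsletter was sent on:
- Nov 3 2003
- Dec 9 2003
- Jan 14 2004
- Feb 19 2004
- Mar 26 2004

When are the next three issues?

The spacing is 36, 36, 36, 36 days — always 36 days.
Mar 26 2004 + 36 days = May 1 2004.
May 1 2004 + 36 days = Jun 6 2004.
Jun 6 2004 + 36 days = Jul 12 2004.

May 1 2004, Jun 6 2004, Jul 12 2004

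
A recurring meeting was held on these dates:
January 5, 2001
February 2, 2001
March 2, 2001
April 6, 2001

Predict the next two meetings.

May 4, 2001; June 1, 2001

These are Fridays at 28- or 35-day spacing (28, 28, 35).
The pattern: 1st Friday of the month.
1st Friday of May 2001: May 4, 2001.
June 2001 — 1st Friday is June 1, 2001.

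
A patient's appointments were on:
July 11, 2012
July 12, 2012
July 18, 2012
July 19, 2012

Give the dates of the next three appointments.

The gap pattern 1, 6, 1 repeats every 2 events.
These are the Wednesdays and Thursdays of each week.
The following Wednesday is July 25, 2012.
Next Thursday: July 26, 2012.
The following Wednesday is August 1, 2012.

July 25, 2012; July 26, 2012; August 1, 2012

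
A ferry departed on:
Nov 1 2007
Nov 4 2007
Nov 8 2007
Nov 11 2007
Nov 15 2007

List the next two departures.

Nov 18 2007, Nov 22 2007

The gap pattern 3, 4, 3, 4 repeats every 2 events.
These are the Thursdays and Sundays of each week.
The following Sunday is Nov 18 2007.
Next Thursday: Nov 22 2007.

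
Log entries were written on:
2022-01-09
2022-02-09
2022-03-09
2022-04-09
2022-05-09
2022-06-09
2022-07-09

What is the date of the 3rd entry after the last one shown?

Gaps: 31, 28, 31, 30, 31, 30 days — not constant. Every event is on the 9th of the month.
Pattern: the 9th of each month.
August 2022: 2022-08-09.
September 2022: 2022-09-09.
Next: October 2022 → 2022-10-09.

2022-10-09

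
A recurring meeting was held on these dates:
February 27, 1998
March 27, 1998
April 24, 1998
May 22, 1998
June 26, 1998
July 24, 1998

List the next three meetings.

These are Fridays at 28- or 35-day spacing (28, 28, 28, 35, 28).
The pattern: 4th Friday of the month.
4th Friday of August 1998: August 28, 1998.
September 1998 — 4th Friday is September 25, 1998.
October 1998 — 4th Friday is October 23, 1998.

August 28, 1998; September 25, 1998; October 23, 1998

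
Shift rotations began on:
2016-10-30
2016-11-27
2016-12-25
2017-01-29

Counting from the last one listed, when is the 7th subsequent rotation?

These are Sundays with 28, 28, 35-day gaps.
Each is the final Sunday of its month — 2016-10-30 is past the 28th, so '4th Sunday' doesn't fit.
February 2017 ends with Sunday 2017-02-26.
Last Sunday of March 2017: 2017-03-26.
Last Sunday of April 2017: 2017-04-30.
Last Sunday of May 2017: 2017-05-28.
June 2017 ends with Sunday 2017-06-25.
Last Sunday of July 2017: 2017-07-30.
August 2017 ends with Sunday 2017-08-27.

2017-08-27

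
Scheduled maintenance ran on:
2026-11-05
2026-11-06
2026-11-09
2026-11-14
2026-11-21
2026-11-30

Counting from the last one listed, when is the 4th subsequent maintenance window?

The spacing grows by 2 each time: 1, 3, 5, 7, 9 days.
Next gap: 11 days. 2026-11-30 + 11 days = 2026-12-11.
Next gap: 13 days. 2026-12-11 + 13 days = 2026-12-24.
Next gap: 15 days. 2026-12-24 + 15 days = 2027-01-08.
Next gap: 17 days. 2027-01-08 + 17 days = 2027-01-25.

2027-01-25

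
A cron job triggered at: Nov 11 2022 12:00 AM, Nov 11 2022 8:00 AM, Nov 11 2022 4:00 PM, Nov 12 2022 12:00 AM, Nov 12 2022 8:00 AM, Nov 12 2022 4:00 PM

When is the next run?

The interval is a steady 8 hours (8, 8, 8, 8, 8).
Nov 12 2022 4:00 PM + 8 h = Nov 13 2022 12:00 AM.

Nov 13 2022 12:00 AM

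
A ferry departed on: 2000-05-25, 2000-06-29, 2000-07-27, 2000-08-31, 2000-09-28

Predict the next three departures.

2000-10-26, 2000-11-30, 2000-12-28

Every date is a Thursday; gaps 35, 28, 35, 28 days.
Each is the last Thursday of its month (at least one falls on the 29th or later, ruling out '4th Thursday').
October 2000 ends with Thursday 2000-10-26.
November 2000 ends with Thursday 2000-11-30.
December 2000 ends with Thursday 2000-12-28.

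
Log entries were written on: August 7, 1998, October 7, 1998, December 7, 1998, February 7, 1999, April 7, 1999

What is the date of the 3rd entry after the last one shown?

October 7, 1999

Gaps: 61, 61, 62, 59 days — not constant. Every event is on the 7th of the month.
Pattern: the 7th of every 2 months.
June 1999: June 7, 1999.
August 1999: August 7, 1999.
Next: October 1999 → October 7, 1999.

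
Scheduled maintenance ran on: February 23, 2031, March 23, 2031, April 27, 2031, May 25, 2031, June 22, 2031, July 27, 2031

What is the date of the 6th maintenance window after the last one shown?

All dates are Sundays, 28, 35, 28, 28, 35 days apart.
Specifically, the 4th Sunday of each month.
August 2031 — 4th Sunday is August 24, 2031.
4th Sunday of September 2031: September 28, 2031.
October 2031 — 4th Sunday is October 26, 2031.
4th Sunday of November 2031: November 23, 2031.
4th Sunday of December 2031: December 28, 2031.
4th Sunday of January 2032: January 25, 2032.

January 25, 2032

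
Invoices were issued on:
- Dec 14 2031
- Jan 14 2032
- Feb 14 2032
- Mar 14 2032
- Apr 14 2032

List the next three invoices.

May 14 2032, Jun 14 2032, Jul 14 2032

Gaps: 31, 31, 29, 31 days — not constant. Every event is on the 14th of the month.
Pattern: the 14th of each month.
May 2032: May 14 2032.
June 2032: Jun 14 2032.
July 2032: Jul 14 2032.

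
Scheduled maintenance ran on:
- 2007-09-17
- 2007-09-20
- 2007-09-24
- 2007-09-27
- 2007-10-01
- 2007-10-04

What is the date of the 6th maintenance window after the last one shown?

2007-10-25

Gaps: 3, 4, 3, 4, 3 days — not constant, but cyclic with period 2.
The events fall on every Monday and Thursday.
Next Monday: 2007-10-08.
Next Thursday: 2007-10-11.
Next Monday: 2007-10-15.
The following Thursday is 2007-10-18.
Next Monday: 2007-10-22.
Next Thursday: 2007-10-25.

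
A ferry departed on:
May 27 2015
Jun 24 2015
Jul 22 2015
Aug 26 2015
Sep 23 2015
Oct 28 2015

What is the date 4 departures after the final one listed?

Feb 24 2016

All dates are Wednesdays, 28, 28, 35, 28, 35 days apart.
Specifically, the 4th Wednesday of each month.
November 2015 — 4th Wednesday is Nov 25 2015.
4th Wednesday of December 2015: Dec 23 2015.
January 2016 — 4th Wednesday is Jan 27 2016.
February 2016 — 4th Wednesday is Feb 24 2016.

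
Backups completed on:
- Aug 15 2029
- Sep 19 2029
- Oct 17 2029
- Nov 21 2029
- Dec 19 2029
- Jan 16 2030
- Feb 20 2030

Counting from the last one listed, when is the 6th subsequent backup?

Aug 21 2030

Gaps: 35, 28, 35, 28, 28, 35 days — a mix of 28 and 35. Every date is a Wednesday.
Each is the 3rd Wednesday of its month.
March 2030 — 3rd Wednesday is Mar 20 2030.
April 2030 — 3rd Wednesday is Apr 17 2030.
May 2030 — 3rd Wednesday is May 15 2030.
3rd Wednesday of June 2030: Jun 19 2030.
July 2030 — 3rd Wednesday is Jul 17 2030.
3rd Wednesday of August 2030: Aug 21 2030.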